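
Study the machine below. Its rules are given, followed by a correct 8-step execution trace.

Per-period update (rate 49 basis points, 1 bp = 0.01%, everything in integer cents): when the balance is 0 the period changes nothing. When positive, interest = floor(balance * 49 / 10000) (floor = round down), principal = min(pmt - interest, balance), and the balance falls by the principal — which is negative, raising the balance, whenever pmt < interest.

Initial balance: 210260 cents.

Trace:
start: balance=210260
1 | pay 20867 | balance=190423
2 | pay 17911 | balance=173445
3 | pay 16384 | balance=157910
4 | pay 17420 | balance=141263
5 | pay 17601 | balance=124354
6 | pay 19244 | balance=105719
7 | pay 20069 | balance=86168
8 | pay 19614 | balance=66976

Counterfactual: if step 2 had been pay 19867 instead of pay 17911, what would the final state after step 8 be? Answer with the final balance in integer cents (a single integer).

(re-executing from step 2 with the substitution; state before step 2: balance=190423)
2 | pay 19867 | balance=171489
3 | pay 16384 | balance=155945
4 | pay 17420 | balance=139289
5 | pay 17601 | balance=122370
6 | pay 19244 | balance=103725
7 | pay 20069 | balance=84164
8 | pay 19614 | balance=64962

64962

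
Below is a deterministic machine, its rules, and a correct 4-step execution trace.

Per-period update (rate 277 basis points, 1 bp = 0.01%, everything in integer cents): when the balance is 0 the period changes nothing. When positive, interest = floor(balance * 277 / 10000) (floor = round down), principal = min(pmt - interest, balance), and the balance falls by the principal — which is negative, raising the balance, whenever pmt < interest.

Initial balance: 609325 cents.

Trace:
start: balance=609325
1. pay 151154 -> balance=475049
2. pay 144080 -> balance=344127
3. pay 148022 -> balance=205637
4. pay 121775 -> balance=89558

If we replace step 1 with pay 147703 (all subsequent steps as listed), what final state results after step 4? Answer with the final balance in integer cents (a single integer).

93304

(re-executing from step 1 with the substitution; state before step 1: balance=609325)
1. pay 147703 -> balance=478500
2. pay 144080 -> balance=347674
3. pay 148022 -> balance=209282
4. pay 121775 -> balance=93304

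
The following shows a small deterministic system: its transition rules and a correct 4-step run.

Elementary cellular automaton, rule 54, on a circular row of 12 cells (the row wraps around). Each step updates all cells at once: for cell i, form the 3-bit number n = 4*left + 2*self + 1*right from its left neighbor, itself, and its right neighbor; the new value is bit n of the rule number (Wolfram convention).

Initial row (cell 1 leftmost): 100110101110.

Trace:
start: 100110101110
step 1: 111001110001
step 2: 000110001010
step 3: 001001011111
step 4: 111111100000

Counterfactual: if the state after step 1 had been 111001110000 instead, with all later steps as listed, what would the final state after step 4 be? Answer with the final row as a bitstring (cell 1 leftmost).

state after step 1 := 111001110000
step 2: 000110001001
step 3: 101001011111
step 4: 011111100000

011111100000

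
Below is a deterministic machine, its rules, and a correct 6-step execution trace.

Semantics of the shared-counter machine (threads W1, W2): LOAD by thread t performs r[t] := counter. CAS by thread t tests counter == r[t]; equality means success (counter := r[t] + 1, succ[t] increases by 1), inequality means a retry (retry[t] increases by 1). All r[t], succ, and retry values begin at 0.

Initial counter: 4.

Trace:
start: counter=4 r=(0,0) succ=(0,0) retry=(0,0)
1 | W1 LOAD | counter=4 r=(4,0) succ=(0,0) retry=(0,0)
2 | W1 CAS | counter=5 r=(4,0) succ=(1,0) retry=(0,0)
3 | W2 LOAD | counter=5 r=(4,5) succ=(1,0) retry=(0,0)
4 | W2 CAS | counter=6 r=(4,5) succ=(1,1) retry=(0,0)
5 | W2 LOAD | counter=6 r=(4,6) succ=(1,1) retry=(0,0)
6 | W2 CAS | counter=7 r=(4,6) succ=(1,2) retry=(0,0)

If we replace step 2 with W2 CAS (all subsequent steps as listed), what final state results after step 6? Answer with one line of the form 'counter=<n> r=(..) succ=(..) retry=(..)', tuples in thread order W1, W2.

(re-executing from step 2 with the substitution; state before step 2: counter=4 r=(4,0) succ=(0,0) retry=(0,0))
2 | W2 CAS | counter=4 r=(4,0) succ=(0,0) retry=(0,1)
3 | W2 LOAD | counter=4 r=(4,4) succ=(0,0) retry=(0,1)
4 | W2 CAS | counter=5 r=(4,4) succ=(0,1) retry=(0,1)
5 | W2 LOAD | counter=5 r=(4,5) succ=(0,1) retry=(0,1)
6 | W2 CAS | counter=6 r=(4,5) succ=(0,2) retry=(0,1)

counter=6 r=(4,5) succ=(0,2) retry=(0,1)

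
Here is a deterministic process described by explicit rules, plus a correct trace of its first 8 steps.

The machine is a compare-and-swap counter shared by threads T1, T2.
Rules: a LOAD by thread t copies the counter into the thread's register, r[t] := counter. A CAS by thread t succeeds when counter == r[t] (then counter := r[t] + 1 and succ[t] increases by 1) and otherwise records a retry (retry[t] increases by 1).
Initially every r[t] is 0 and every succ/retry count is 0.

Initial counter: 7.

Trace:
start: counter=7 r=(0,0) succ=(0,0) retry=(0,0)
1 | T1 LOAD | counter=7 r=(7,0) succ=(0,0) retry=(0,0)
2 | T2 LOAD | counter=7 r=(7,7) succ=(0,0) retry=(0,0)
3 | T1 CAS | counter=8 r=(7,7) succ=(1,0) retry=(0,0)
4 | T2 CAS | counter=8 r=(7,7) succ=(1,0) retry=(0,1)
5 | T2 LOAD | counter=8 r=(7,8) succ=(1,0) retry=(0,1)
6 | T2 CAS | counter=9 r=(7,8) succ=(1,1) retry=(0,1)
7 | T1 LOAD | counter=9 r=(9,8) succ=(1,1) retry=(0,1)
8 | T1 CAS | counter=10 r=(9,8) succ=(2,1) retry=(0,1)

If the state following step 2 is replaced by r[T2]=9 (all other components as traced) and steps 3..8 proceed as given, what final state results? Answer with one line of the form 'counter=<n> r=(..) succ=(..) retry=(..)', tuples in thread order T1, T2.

counter=10 r=(9,8) succ=(2,1) retry=(0,1)

state after step 2 := counter=7 r=(7,9) succ=(0,0) retry=(0,0)
3 | T1 CAS | counter=8 r=(7,9) succ=(1,0) retry=(0,0)
4 | T2 CAS | counter=8 r=(7,9) succ=(1,0) retry=(0,1)
5 | T2 LOAD | counter=8 r=(7,8) succ=(1,0) retry=(0,1)
6 | T2 CAS | counter=9 r=(7,8) succ=(1,1) retry=(0,1)
7 | T1 LOAD | counter=9 r=(9,8) succ=(1,1) retry=(0,1)
8 | T1 CAS | counter=10 r=(9,8) succ=(2,1) retry=(0,1)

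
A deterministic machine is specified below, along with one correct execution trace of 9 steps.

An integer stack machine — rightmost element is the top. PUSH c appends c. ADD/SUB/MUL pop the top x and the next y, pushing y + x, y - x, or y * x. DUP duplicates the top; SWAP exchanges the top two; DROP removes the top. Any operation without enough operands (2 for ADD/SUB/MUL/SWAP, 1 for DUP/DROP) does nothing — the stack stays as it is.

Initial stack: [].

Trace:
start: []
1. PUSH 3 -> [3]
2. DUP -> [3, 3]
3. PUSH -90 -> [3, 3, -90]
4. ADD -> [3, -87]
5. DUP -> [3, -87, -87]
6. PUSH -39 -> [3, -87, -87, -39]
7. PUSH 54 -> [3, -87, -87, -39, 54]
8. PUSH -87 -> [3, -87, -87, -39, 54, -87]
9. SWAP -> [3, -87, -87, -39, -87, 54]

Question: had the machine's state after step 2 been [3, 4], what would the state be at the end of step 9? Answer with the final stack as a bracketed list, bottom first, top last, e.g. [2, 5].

[3, -86, -86, -39, -87, 54]

state after step 2 := [3, 4]
3. PUSH -90 -> [3, 4, -90]
4. ADD -> [3, -86]
5. DUP -> [3, -86, -86]
6. PUSH -39 -> [3, -86, -86, -39]
7. PUSH 54 -> [3, -86, -86, -39, 54]
8. PUSH -87 -> [3, -86, -86, -39, 54, -87]
9. SWAP -> [3, -86, -86, -39, -87, 54]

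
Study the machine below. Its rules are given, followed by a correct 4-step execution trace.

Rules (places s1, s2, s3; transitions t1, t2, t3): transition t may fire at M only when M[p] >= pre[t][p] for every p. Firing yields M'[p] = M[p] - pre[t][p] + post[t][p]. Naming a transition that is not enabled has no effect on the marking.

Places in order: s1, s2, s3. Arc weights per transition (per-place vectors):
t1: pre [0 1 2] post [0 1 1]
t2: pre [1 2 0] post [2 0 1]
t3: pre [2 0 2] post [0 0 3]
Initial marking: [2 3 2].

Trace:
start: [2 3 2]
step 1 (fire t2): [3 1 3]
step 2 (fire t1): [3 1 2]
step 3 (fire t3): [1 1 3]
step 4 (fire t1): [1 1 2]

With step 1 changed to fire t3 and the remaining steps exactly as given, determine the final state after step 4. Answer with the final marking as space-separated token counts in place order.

(re-executing from step 1 with the substitution; state before step 1: [2 3 2])
step 1 (fire t3): [0 3 3]
step 2 (fire t1): [0 3 2]
step 3 (fire t3): [0 3 2]
step 4 (fire t1): [0 3 1]

0 3 1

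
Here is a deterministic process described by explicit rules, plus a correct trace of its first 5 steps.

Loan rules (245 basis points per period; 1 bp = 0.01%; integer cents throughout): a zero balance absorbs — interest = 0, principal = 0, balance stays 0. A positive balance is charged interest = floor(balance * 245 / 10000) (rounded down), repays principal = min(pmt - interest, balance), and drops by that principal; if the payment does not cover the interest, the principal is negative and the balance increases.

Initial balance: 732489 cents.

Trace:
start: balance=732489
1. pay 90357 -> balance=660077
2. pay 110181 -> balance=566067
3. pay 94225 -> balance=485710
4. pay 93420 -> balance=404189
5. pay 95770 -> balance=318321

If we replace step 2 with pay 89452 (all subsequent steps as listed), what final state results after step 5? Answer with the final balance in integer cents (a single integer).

(re-executing from step 2 with the substitution; state before step 2: balance=660077)
2. pay 89452 -> balance=586796
3. pay 94225 -> balance=506947
4. pay 93420 -> balance=425947
5. pay 95770 -> balance=340612

340612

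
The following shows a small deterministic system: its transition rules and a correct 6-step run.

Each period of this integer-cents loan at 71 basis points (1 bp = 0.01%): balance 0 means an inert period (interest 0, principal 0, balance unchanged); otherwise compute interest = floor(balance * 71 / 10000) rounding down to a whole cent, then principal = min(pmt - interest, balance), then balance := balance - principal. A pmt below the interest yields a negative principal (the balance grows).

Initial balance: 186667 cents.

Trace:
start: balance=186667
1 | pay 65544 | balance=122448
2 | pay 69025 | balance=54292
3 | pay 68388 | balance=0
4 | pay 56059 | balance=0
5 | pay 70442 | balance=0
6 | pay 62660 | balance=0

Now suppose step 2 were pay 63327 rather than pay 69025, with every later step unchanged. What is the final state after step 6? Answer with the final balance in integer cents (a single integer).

0

(re-executing from step 2 with the substitution; state before step 2: balance=122448)
2 | pay 63327 | balance=59990
3 | pay 68388 | balance=0
4 | pay 56059 | balance=0
5 | pay 70442 | balance=0
6 | pay 62660 | balance=0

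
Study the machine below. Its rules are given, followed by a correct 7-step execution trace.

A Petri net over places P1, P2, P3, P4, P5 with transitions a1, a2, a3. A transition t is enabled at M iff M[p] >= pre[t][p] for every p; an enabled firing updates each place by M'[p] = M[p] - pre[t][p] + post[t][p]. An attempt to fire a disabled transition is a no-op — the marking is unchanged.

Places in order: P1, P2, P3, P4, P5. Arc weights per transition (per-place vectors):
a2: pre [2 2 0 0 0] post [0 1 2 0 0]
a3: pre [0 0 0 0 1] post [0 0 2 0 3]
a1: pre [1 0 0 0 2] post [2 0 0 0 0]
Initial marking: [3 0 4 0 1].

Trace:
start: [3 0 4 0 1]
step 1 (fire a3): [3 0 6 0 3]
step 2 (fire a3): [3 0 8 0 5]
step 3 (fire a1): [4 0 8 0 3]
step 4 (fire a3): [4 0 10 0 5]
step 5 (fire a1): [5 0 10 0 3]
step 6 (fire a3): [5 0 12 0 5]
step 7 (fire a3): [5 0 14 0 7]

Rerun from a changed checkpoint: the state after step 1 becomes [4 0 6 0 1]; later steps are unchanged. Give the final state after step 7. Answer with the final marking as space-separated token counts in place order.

state after step 1 := [4 0 6 0 1]
step 2 (fire a3): [4 0 8 0 3]
step 3 (fire a1): [5 0 8 0 1]
step 4 (fire a3): [5 0 10 0 3]
step 5 (fire a1): [6 0 10 0 1]
step 6 (fire a3): [6 0 12 0 3]
step 7 (fire a3): [6 0 14 0 5]

6 0 14 0 5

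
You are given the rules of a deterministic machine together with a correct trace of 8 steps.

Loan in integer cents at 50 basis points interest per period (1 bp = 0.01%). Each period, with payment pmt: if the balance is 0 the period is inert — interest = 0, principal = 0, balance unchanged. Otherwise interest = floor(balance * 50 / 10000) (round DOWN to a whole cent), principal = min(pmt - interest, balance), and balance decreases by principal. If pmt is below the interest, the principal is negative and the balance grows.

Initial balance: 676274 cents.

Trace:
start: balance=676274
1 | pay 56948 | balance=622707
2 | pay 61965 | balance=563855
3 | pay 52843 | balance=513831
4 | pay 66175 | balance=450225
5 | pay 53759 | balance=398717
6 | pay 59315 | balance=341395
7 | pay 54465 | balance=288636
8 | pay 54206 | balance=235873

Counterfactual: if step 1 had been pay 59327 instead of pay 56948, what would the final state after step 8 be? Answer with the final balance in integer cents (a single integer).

233409

(re-executing from step 1 with the substitution; state before step 1: balance=676274)
1 | pay 59327 | balance=620328
2 | pay 61965 | balance=561464
3 | pay 52843 | balance=511428
4 | pay 66175 | balance=447810
5 | pay 53759 | balance=396290
6 | pay 59315 | balance=338956
7 | pay 54465 | balance=286185
8 | pay 54206 | balance=233409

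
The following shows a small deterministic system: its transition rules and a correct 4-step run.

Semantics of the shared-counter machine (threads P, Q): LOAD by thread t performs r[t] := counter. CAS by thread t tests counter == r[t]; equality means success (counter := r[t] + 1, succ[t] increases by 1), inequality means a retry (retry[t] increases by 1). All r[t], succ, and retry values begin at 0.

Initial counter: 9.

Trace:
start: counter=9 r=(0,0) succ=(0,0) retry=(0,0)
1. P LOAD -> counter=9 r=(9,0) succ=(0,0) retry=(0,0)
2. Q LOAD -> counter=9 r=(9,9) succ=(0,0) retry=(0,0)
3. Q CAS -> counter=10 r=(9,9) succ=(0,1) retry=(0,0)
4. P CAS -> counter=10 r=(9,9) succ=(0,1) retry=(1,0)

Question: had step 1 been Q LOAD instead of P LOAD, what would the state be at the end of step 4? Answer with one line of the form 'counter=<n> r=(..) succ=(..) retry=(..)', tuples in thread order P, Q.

(re-executing from step 1 with the substitution; state before step 1: counter=9 r=(0,0) succ=(0,0) retry=(0,0))
1. Q LOAD -> counter=9 r=(0,9) succ=(0,0) retry=(0,0)
2. Q LOAD -> counter=9 r=(0,9) succ=(0,0) retry=(0,0)
3. Q CAS -> counter=10 r=(0,9) succ=(0,1) retry=(0,0)
4. P CAS -> counter=10 r=(0,9) succ=(0,1) retry=(1,0)

counter=10 r=(0,9) succ=(0,1) retry=(1,0)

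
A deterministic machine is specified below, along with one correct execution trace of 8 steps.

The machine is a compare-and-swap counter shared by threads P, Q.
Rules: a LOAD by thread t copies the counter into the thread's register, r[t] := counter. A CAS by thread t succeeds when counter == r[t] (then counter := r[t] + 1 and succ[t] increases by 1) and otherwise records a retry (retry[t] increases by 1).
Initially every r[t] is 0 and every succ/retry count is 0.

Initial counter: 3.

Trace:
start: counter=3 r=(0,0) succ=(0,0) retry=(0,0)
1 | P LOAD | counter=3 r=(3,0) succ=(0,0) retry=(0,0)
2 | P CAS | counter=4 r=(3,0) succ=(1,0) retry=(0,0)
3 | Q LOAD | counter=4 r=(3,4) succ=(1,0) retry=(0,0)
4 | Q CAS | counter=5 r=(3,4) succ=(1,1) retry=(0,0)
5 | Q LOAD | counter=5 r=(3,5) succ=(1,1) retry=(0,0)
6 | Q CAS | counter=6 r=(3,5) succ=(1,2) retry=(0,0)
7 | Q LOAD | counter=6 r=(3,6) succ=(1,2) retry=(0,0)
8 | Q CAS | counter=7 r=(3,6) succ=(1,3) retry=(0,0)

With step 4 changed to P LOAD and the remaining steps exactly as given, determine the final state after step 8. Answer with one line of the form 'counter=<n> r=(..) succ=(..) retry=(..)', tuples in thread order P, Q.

(re-executing from step 4 with the substitution; state before step 4: counter=4 r=(3,4) succ=(1,0) retry=(0,0))
4 | P LOAD | counter=4 r=(4,4) succ=(1,0) retry=(0,0)
5 | Q LOAD | counter=4 r=(4,4) succ=(1,0) retry=(0,0)
6 | Q CAS | counter=5 r=(4,4) succ=(1,1) retry=(0,0)
7 | Q LOAD | counter=5 r=(4,5) succ=(1,1) retry=(0,0)
8 | Q CAS | counter=6 r=(4,5) succ=(1,2) retry=(0,0)

counter=6 r=(4,5) succ=(1,2) retry=(0,0)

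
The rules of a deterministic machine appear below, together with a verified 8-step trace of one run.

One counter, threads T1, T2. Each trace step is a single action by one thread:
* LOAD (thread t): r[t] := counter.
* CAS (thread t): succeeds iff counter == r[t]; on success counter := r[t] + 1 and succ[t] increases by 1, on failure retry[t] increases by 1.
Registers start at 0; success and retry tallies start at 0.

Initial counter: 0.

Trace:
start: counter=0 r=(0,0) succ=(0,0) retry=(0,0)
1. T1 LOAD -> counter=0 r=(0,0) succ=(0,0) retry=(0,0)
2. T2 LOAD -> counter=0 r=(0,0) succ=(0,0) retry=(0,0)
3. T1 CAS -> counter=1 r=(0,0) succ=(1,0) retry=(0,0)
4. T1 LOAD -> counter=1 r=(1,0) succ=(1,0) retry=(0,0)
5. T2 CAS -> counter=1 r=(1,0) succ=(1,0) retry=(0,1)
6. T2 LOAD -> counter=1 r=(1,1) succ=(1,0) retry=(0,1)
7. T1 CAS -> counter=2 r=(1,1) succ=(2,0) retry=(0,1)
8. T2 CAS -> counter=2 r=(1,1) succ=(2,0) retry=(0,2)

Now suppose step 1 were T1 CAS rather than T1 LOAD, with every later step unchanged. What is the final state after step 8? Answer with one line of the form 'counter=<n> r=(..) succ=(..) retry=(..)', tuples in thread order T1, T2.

(re-executing from step 1 with the substitution; state before step 1: counter=0 r=(0,0) succ=(0,0) retry=(0,0))
1. T1 CAS -> counter=1 r=(0,0) succ=(1,0) retry=(0,0)
2. T2 LOAD -> counter=1 r=(0,1) succ=(1,0) retry=(0,0)
3. T1 CAS -> counter=1 r=(0,1) succ=(1,0) retry=(1,0)
4. T1 LOAD -> counter=1 r=(1,1) succ=(1,0) retry=(1,0)
5. T2 CAS -> counter=2 r=(1,1) succ=(1,1) retry=(1,0)
6. T2 LOAD -> counter=2 r=(1,2) succ=(1,1) retry=(1,0)
7. T1 CAS -> counter=2 r=(1,2) succ=(1,1) retry=(2,0)
8. T2 CAS -> counter=3 r=(1,2) succ=(1,2) retry=(2,0)

counter=3 r=(1,2) succ=(1,2) retry=(2,0)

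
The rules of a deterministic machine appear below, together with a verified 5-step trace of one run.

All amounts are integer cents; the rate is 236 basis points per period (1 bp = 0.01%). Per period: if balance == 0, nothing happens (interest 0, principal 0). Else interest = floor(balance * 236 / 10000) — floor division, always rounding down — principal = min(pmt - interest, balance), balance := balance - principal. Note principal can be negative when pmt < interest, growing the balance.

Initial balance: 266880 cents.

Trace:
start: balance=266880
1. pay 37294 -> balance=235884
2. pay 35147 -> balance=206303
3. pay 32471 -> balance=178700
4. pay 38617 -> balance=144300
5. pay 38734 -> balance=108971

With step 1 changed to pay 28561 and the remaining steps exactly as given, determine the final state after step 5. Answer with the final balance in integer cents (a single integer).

118558

(re-executing from step 1 with the substitution; state before step 1: balance=266880)
1. pay 28561 -> balance=244617
2. pay 35147 -> balance=215242
3. pay 32471 -> balance=187850
4. pay 38617 -> balance=153666
5. pay 38734 -> balance=118558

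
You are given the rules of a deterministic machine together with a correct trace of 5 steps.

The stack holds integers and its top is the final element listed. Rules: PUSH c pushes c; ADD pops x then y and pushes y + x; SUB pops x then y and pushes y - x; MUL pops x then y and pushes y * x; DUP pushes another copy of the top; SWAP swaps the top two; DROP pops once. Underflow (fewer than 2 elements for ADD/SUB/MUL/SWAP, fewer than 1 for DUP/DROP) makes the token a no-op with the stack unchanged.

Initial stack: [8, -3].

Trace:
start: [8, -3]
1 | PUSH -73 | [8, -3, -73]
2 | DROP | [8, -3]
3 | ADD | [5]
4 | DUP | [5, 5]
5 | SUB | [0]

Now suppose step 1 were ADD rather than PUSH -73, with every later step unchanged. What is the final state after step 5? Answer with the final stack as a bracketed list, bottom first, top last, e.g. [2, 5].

(re-executing from step 1 with the substitution; state before step 1: [8, -3])
1 | ADD | [5]
2 | DROP | []
3 | ADD | []
4 | DUP | []
5 | SUB | []

[]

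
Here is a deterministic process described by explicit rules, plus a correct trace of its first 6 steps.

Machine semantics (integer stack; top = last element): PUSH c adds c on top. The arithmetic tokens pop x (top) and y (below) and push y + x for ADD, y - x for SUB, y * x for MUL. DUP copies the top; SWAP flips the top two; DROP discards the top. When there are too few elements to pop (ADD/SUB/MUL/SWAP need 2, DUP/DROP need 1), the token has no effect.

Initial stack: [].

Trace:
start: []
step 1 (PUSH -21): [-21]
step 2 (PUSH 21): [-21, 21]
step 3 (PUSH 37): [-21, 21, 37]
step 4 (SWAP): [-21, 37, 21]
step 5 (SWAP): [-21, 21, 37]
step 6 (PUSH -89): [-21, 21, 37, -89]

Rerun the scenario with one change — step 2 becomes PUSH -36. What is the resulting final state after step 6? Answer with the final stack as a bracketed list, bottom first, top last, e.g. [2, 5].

[-21, -36, 37, -89]

(re-executing from step 2 with the substitution; state before step 2: [-21])
step 2 (PUSH -36): [-21, -36]
step 3 (PUSH 37): [-21, -36, 37]
step 4 (SWAP): [-21, 37, -36]
step 5 (SWAP): [-21, -36, 37]
step 6 (PUSH -89): [-21, -36, 37, -89]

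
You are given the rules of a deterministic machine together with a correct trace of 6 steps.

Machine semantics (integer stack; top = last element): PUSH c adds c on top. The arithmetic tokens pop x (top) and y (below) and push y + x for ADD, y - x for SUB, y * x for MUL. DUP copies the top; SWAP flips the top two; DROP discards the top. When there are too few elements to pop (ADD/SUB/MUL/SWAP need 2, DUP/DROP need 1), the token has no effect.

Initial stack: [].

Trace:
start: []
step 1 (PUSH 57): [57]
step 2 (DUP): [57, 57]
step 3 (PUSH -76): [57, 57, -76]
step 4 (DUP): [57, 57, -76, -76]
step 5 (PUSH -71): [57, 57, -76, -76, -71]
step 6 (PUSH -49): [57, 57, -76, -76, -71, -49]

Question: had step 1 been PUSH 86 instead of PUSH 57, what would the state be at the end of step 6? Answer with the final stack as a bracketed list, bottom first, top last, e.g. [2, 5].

(re-executing from step 1 with the substitution; state before step 1: [])
step 1 (PUSH 86): [86]
step 2 (DUP): [86, 86]
step 3 (PUSH -76): [86, 86, -76]
step 4 (DUP): [86, 86, -76, -76]
step 5 (PUSH -71): [86, 86, -76, -76, -71]
step 6 (PUSH -49): [86, 86, -76, -76, -71, -49]

[86, 86, -76, -76, -71, -49]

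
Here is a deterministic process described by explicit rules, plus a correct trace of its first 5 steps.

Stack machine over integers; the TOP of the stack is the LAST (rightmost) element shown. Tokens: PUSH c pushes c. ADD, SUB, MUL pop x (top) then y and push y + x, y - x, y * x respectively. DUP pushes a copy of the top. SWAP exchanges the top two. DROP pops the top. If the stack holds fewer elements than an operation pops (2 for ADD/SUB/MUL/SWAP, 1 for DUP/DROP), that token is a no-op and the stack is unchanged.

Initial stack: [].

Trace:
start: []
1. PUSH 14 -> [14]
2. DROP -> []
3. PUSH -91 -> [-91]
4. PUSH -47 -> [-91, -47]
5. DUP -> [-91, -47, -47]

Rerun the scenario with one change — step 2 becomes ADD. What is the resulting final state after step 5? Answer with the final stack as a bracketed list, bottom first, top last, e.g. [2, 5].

(re-executing from step 2 with the substitution; state before step 2: [14])
2. ADD -> [14]
3. PUSH -91 -> [14, -91]
4. PUSH -47 -> [14, -91, -47]
5. DUP -> [14, -91, -47, -47]

[14, -91, -47, -47]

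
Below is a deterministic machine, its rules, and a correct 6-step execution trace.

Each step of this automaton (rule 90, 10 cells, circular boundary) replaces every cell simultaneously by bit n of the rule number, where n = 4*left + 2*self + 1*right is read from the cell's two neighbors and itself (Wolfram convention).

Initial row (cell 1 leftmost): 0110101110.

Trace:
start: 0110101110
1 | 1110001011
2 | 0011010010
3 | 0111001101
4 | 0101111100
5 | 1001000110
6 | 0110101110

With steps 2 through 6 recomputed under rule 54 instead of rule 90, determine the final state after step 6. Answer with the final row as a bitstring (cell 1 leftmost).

0001000101

(re-executing steps 2..6 under rule 54; state before step 2: 1110001011)
2 | 0001011100
3 | 0011100010
4 | 0100010111
5 | 1110111000
6 | 0001000101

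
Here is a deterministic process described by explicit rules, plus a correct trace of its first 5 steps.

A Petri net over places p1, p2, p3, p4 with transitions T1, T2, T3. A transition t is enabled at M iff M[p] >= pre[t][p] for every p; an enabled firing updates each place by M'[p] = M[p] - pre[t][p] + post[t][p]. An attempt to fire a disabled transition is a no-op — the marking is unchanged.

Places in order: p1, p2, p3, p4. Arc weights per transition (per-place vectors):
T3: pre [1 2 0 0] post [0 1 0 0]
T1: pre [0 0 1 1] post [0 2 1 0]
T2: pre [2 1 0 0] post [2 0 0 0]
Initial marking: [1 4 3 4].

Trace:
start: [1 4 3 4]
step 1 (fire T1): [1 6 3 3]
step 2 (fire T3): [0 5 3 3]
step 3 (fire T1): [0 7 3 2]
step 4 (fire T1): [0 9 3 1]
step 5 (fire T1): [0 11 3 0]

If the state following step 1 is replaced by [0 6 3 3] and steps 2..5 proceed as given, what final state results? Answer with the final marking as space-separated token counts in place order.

state after step 1 := [0 6 3 3]
step 2 (fire T3): [0 6 3 3]
step 3 (fire T1): [0 8 3 2]
step 4 (fire T1): [0 10 3 1]
step 5 (fire T1): [0 12 3 0]

0 12 3 0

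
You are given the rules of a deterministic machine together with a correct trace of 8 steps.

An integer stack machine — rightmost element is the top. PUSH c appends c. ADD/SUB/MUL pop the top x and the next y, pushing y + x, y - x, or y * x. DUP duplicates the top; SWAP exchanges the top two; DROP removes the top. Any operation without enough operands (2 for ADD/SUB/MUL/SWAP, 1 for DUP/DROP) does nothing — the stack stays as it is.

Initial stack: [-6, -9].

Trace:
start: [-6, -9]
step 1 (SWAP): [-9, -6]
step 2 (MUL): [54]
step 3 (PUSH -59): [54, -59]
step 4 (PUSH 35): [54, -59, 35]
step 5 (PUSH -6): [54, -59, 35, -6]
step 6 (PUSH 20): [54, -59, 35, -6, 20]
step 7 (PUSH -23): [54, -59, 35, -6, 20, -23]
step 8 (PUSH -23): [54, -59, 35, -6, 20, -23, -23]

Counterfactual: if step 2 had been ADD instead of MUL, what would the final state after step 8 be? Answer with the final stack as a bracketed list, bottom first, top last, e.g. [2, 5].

[-15, -59, 35, -6, 20, -23, -23]

(re-executing from step 2 with the substitution; state before step 2: [-9, -6])
step 2 (ADD): [-15]
step 3 (PUSH -59): [-15, -59]
step 4 (PUSH 35): [-15, -59, 35]
step 5 (PUSH -6): [-15, -59, 35, -6]
step 6 (PUSH 20): [-15, -59, 35, -6, 20]
step 7 (PUSH -23): [-15, -59, 35, -6, 20, -23]
step 8 (PUSH -23): [-15, -59, 35, -6, 20, -23, -23]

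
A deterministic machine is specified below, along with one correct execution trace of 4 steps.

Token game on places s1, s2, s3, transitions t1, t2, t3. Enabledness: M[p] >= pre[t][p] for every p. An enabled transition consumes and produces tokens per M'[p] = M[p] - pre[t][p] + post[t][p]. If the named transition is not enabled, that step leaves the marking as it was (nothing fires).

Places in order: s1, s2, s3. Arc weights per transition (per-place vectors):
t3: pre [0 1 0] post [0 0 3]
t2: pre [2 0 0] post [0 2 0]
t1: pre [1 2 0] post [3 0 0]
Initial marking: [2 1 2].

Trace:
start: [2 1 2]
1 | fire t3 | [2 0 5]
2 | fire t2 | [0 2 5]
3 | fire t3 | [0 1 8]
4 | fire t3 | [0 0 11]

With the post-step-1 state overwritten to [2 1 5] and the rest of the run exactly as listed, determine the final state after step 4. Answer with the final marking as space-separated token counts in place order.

state after step 1 := [2 1 5]
2 | fire t2 | [0 3 5]
3 | fire t3 | [0 2 8]
4 | fire t3 | [0 1 11]

0 1 11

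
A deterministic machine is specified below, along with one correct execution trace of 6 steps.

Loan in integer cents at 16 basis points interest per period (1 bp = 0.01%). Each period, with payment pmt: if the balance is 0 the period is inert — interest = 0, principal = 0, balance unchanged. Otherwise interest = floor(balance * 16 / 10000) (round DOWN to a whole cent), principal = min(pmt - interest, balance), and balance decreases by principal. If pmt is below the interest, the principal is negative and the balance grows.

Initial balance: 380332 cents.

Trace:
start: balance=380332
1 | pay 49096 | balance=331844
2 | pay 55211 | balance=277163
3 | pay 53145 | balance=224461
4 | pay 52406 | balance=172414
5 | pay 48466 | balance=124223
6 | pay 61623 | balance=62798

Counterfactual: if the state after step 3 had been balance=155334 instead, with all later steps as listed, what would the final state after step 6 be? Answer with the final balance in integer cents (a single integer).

state after step 3 := balance=155334
4 | pay 52406 | balance=103176
5 | pay 48466 | balance=54875
6 | pay 61623 | balance=0

0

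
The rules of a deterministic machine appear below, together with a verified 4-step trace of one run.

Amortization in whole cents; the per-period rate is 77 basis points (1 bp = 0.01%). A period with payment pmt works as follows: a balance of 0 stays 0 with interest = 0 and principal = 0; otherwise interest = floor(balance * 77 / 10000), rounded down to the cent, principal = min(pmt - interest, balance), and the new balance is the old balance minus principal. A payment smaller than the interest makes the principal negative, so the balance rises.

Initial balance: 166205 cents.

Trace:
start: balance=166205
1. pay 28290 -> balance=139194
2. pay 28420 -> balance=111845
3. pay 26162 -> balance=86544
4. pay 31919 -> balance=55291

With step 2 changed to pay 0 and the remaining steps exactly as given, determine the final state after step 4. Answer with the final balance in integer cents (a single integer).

84150

(re-executing from step 2 with the substitution; state before step 2: balance=139194)
2. pay 0 -> balance=140265
3. pay 26162 -> balance=115183
4. pay 31919 -> balance=84150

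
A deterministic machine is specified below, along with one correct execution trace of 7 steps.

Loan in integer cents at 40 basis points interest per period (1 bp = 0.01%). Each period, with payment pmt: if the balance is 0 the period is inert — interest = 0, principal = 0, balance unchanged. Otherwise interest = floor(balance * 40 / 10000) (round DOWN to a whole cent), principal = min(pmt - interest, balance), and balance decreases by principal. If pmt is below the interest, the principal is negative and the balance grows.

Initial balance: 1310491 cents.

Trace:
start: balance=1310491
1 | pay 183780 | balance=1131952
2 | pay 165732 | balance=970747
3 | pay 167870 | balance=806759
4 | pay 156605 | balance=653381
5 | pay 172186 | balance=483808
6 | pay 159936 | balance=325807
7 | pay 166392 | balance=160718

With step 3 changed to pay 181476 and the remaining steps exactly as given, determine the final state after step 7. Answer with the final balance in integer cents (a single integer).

(re-executing from step 3 with the substitution; state before step 3: balance=970747)
3 | pay 181476 | balance=793153
4 | pay 156605 | balance=639720
5 | pay 172186 | balance=470092
6 | pay 159936 | balance=312036
7 | pay 166392 | balance=146892

146892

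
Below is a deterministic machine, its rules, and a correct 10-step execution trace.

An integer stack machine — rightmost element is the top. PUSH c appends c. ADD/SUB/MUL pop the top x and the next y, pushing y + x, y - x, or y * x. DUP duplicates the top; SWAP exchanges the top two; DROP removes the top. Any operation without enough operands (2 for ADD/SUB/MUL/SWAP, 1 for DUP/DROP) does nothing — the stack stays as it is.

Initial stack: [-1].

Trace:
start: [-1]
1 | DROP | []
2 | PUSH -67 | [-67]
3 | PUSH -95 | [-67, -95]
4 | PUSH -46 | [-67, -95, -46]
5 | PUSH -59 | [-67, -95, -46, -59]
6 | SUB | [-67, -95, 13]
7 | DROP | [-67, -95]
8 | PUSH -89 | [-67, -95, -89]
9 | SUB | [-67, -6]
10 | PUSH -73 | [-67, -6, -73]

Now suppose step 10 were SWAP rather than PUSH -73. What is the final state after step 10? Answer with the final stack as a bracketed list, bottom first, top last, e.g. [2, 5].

(re-executing from step 10 with the substitution; state before step 10: [-67, -6])
10 | SWAP | [-6, -67]

[-6, -67]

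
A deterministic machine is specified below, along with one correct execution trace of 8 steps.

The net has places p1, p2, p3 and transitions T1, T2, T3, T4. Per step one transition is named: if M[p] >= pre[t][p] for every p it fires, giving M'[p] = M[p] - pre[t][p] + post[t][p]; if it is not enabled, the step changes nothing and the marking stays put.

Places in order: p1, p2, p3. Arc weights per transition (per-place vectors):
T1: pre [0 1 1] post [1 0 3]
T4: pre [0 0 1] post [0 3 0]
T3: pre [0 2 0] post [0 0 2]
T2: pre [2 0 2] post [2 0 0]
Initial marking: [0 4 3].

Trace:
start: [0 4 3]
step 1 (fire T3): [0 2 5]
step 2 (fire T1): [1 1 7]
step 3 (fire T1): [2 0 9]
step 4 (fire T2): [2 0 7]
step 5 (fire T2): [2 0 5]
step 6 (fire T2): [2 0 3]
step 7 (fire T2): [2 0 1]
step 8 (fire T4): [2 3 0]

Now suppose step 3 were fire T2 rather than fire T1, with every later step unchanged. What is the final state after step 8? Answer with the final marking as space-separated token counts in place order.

(re-executing from step 3 with the substitution; state before step 3: [1 1 7])
step 3 (fire T2): [1 1 7]
step 4 (fire T2): [1 1 7]
step 5 (fire T2): [1 1 7]
step 6 (fire T2): [1 1 7]
step 7 (fire T2): [1 1 7]
step 8 (fire T4): [1 4 6]

1 4 6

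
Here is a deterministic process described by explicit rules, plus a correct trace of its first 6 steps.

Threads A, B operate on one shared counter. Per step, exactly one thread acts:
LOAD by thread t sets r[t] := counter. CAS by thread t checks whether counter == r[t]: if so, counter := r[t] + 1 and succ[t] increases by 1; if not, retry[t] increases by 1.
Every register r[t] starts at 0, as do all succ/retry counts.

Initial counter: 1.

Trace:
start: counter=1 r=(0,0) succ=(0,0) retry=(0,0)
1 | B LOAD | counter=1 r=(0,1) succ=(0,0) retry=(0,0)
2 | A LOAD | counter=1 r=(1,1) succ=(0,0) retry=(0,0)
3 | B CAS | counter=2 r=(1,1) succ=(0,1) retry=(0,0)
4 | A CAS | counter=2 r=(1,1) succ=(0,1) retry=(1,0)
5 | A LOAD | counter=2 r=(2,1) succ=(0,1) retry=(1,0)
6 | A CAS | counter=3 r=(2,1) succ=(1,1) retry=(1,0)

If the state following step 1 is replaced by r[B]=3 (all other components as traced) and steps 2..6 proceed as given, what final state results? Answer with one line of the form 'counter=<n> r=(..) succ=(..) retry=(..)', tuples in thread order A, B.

state after step 1 := counter=1 r=(0,3) succ=(0,0) retry=(0,0)
2 | A LOAD | counter=1 r=(1,3) succ=(0,0) retry=(0,0)
3 | B CAS | counter=1 r=(1,3) succ=(0,0) retry=(0,1)
4 | A CAS | counter=2 r=(1,3) succ=(1,0) retry=(0,1)
5 | A LOAD | counter=2 r=(2,3) succ=(1,0) retry=(0,1)
6 | A CAS | counter=3 r=(2,3) succ=(2,0) retry=(0,1)

counter=3 r=(2,3) succ=(2,0) retry=(0,1)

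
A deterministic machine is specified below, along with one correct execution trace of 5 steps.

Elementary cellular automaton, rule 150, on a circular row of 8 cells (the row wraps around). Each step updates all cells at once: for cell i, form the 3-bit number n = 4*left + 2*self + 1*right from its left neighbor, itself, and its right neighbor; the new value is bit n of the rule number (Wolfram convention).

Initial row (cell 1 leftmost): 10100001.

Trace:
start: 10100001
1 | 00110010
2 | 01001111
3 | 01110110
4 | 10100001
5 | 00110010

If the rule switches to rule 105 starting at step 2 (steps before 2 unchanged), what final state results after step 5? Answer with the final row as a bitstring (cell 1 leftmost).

(re-executing steps 2..5 under rule 105; state before step 2: 00110010)
2 | 10110000
3 | 01110110
4 | 01011110
5 | 00110010

00110010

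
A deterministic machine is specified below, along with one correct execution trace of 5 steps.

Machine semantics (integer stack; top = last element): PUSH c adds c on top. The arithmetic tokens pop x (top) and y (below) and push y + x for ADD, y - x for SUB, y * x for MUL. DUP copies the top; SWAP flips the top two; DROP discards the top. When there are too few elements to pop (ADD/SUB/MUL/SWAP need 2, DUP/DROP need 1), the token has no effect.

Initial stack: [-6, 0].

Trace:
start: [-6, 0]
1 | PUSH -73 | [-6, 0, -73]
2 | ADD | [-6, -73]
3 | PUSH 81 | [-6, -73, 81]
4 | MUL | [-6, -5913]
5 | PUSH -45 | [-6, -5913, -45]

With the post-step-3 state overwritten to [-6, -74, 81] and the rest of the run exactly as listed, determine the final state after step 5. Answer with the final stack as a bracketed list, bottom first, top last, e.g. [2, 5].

[-6, -5994, -45]

state after step 3 := [-6, -74, 81]
4 | MUL | [-6, -5994]
5 | PUSH -45 | [-6, -5994, -45]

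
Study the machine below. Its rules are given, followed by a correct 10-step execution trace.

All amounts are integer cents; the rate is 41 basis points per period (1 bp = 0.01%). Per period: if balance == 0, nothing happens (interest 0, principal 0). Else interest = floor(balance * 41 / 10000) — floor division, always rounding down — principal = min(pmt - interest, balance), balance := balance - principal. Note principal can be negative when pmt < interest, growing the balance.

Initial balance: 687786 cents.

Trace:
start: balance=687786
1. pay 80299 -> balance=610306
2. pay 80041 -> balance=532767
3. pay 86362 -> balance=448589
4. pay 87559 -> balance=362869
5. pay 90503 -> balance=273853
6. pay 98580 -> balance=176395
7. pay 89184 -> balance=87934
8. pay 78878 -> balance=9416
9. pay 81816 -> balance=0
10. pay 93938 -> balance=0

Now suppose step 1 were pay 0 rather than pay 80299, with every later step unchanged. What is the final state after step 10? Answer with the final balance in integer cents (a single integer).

(re-executing from step 1 with the substitution; state before step 1: balance=687786)
1. pay 0 -> balance=690605
2. pay 80041 -> balance=613395
3. pay 86362 -> balance=529547
4. pay 87559 -> balance=444159
5. pay 90503 -> balance=355477
6. pay 98580 -> balance=258354
7. pay 89184 -> balance=170229
8. pay 78878 -> balance=92048
9. pay 81816 -> balance=10609
10. pay 93938 -> balance=0

0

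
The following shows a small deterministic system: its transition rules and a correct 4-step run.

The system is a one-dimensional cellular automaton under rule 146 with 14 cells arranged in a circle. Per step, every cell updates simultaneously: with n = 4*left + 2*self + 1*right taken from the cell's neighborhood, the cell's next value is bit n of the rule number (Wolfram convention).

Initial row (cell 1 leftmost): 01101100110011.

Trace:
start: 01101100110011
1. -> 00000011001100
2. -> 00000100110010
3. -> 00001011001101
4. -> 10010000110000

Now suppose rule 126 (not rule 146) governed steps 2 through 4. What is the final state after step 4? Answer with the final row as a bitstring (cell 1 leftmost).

10011110000111

(re-executing steps 2..4 under rule 126; state before step 2: 00000011001100)
2. -> 00000111111110
3. -> 00001100000011
4. -> 10011110000111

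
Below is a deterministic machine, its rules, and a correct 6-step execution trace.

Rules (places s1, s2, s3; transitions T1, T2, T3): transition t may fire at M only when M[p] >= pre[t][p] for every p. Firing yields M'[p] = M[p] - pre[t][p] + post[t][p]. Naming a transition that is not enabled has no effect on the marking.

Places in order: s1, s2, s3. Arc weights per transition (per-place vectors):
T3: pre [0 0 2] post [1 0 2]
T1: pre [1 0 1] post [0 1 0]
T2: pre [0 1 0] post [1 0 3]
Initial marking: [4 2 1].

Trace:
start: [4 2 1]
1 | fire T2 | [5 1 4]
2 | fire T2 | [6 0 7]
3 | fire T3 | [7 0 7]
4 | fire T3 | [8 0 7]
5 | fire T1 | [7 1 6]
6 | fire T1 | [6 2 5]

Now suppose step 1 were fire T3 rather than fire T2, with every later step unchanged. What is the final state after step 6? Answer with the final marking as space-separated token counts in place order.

(re-executing from step 1 with the substitution; state before step 1: [4 2 1])
1 | fire T3 | [4 2 1]
2 | fire T2 | [5 1 4]
3 | fire T3 | [6 1 4]
4 | fire T3 | [7 1 4]
5 | fire T1 | [6 2 3]
6 | fire T1 | [5 3 2]

5 3 2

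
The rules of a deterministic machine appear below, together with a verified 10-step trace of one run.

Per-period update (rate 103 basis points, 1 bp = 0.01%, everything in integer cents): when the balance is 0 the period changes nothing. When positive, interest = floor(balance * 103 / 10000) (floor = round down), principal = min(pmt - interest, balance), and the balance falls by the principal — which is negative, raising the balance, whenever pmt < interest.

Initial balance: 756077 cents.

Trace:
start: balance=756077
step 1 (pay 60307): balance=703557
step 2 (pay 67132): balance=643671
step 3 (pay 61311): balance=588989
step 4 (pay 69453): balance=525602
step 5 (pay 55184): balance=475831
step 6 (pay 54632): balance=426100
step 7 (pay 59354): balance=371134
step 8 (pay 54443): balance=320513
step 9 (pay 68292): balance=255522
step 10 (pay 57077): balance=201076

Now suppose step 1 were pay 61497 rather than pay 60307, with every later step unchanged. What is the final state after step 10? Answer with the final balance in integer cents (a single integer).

199773

(re-executing from step 1 with the substitution; state before step 1: balance=756077)
step 1 (pay 61497): balance=702367
step 2 (pay 67132): balance=642469
step 3 (pay 61311): balance=587775
step 4 (pay 69453): balance=524376
step 5 (pay 55184): balance=474593
step 6 (pay 54632): balance=424849
step 7 (pay 59354): balance=369870
step 8 (pay 54443): balance=319236
step 9 (pay 68292): balance=254232
step 10 (pay 57077): balance=199773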